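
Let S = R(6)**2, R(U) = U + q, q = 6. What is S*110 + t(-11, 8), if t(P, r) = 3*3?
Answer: 15849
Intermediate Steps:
t(P, r) = 9
R(U) = 6 + U (R(U) = U + 6 = 6 + U)
S = 144 (S = (6 + 6)**2 = 12**2 = 144)
S*110 + t(-11, 8) = 144*110 + 9 = 15840 + 9 = 15849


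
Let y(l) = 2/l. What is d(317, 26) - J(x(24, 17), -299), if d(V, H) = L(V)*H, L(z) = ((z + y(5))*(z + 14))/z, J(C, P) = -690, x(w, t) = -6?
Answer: 14751372/1585 ≈ 9306.9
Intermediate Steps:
L(z) = (14 + z)*(⅖ + z)/z (L(z) = ((z + 2/5)*(z + 14))/z = ((z + 2*(⅕))*(14 + z))/z = ((z + ⅖)*(14 + z))/z = ((⅖ + z)*(14 + z))/z = ((14 + z)*(⅖ + z))/z = (14 + z)*(⅖ + z)/z)
d(V, H) = H*(72/5 + V + 28/(5*V)) (d(V, H) = (72/5 + V + 28/(5*V))*H = H*(72/5 + V + 28/(5*V)))
d(317, 26) - J(x(24, 17), -299) = (⅕)*26*(28 + 317*(72 + 5*317))/317 - 1*(-690) = (⅕)*26*(1/317)*(28 + 317*(72 + 1585)) + 690 = (⅕)*26*(1/317)*(28 + 317*1657) + 690 = (⅕)*26*(1/317)*(28 + 525269) + 690 = (⅕)*26*(1/317)*525297 + 690 = 13657722/1585 + 690 = 14751372/1585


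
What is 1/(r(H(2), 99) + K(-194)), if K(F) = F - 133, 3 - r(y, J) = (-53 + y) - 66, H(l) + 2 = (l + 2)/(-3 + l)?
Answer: -1/199 ≈ -0.0050251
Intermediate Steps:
H(l) = -2 + (2 + l)/(-3 + l) (H(l) = -2 + (l + 2)/(-3 + l) = -2 + (2 + l)/(-3 + l))
r(y, J) = 122 - y (r(y, J) = 3 - ((-53 + y) - 66) = 3 - (-119 + y) = 3 + (119 - y) = 122 - y)
K(F) = -133 + F
1/(r(H(2), 99) + K(-194)) = 1/((122 - (8 - 1*2)/(-3 + 2)) + (-133 - 194)) = 1/((122 - (8 - 2)/(-1)) - 327) = 1/((122 - (-1)*6) - 327) = 1/((122 - 1*(-6)) - 327) = 1/((122 + 6) - 327) = 1/(128 - 327) = 1/(-199) = -1/199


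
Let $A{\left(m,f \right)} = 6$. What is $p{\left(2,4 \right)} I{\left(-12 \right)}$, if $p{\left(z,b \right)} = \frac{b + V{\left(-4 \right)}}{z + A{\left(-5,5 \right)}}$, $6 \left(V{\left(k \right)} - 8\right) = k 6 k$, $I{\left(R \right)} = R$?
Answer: $-42$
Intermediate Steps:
$V{\left(k \right)} = 8 + k^{2}$ ($V{\left(k \right)} = 8 + \frac{k 6 k}{6} = 8 + \frac{6 k k}{6} = 8 + \frac{6 k^{2}}{6} = 8 + k^{2}$)
$p{\left(z,b \right)} = \frac{24 + b}{6 + z}$ ($p{\left(z,b \right)} = \frac{b + \left(8 + \left(-4\right)^{2}\right)}{z + 6} = \frac{b + \left(8 + 16\right)}{6 + z} = \frac{b + 24}{6 + z} = \frac{24 + b}{6 + z}$)
$p{\left(2,4 \right)} I{\left(-12 \right)} = \frac{24 + 4}{6 + 2} \left(-12\right) = \frac{1}{8} \cdot 28 \left(-12\right) = \frac{7}{2} \left(-12\right) = -42$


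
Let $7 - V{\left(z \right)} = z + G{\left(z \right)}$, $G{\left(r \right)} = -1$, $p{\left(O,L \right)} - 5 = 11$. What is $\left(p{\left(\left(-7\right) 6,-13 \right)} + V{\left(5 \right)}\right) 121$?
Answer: $2299$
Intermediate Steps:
$p{\left(O,L \right)} = 16$ ($p{\left(O,L \right)} = 5 + 11 = 16$)
$V{\left(z \right)} = 8 - z$ ($V{\left(z \right)} = 7 - \left(z - 1\right) = 7 - \left(-1 + z\right) = 8 - z$)
$\left(p{\left(\left(-7\right) 6,-13 \right)} + V{\left(5 \right)}\right) 121 = \left(16 + \left(8 - 5\right)\right) 121 = \left(16 + 3\right) 121 = 19 \cdot 121 = 2299$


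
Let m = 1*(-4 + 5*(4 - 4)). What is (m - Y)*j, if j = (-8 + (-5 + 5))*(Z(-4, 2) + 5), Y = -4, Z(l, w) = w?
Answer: 0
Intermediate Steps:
m = -4 (m = 1*(-4 + 5*0) = 1*(-4 + 0) = 1*(-4) = -4)
j = -56 (j = (-8 + (-5 + 5))*(2 + 5) = (-8 + 0)*7 = -8*7 = -56)
(m - Y)*j = (-4 - 1*(-4))*(-56) = (-4 + 4)*(-56) = 0*(-56) = 0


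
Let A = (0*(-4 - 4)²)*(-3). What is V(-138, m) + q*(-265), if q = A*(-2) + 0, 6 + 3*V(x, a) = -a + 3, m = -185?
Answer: 182/3 ≈ 60.667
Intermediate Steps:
V(x, a) = -1 - a/3 (V(x, a) = -2 + (-a + 3)/3 = -2 + (3 - a)/3 = -2 + (1 - a/3) = -1 - a/3)
A = 0 (A = (0*(-8)²)*(-3) = (0*64)*(-3) = 0*(-3) = 0)
q = 0 (q = 0*(-2) + 0 = 0 + 0 = 0)
V(-138, m) + q*(-265) = (-1 - ⅓*(-185)) + 0*(-265) = (-1 + 185/3) + 0 = 182/3 + 0 = 182/3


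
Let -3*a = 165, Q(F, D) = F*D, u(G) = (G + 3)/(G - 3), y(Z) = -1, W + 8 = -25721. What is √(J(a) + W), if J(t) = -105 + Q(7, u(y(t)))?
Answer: 5*I*√4134/2 ≈ 160.74*I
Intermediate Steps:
W = -25729 (W = -8 - 25721 = -25729)
u(G) = (3 + G)/(-3 + G)
Q(F, D) = D*F
a = -55 (a = -⅓*165 = -55)
J(t) = -217/2 (J(t) = -105 + ((3 - 1)/(-3 - 1))*7 = -105 + (2/(-4))*7 = -105 - ¼*2*7 = -105 - ½*7 = -105 - 7/2 = -217/2)
√(J(a) + W) = √(-217/2 - 25729) = √(-51675/2) = 5*I*√4134/2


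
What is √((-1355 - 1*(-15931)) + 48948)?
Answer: 2*√15881 ≈ 252.04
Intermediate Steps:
√((-1355 - 1*(-15931)) + 48948) = √((-1355 + 15931) + 48948) = √(14576 + 48948) = √63524 = 2*√15881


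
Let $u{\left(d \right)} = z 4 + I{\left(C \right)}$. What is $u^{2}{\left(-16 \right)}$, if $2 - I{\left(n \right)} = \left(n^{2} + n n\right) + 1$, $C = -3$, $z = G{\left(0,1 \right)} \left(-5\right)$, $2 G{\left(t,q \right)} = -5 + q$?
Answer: $529$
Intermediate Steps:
$G{\left(t,q \right)} = - \frac{5}{2} + \frac{q}{2}$ ($G{\left(t,q \right)} = \frac{-5 + q}{2} = - \frac{5}{2} + \frac{q}{2}$)
$z = 10$ ($z = \left(- \frac{5}{2} + \frac{1}{2} \cdot 1\right) \left(-5\right) = \left(- \frac{5}{2} + \frac{1}{2}\right) \left(-5\right) = \left(-2\right) \left(-5\right) = 10$)
$I{\left(n \right)} = 1 - 2 n^{2}$ ($I{\left(n \right)} = 2 - \left(\left(n^{2} + n n\right) + 1\right) = 2 - \left(\left(n^{2} + n^{2}\right) + 1\right) = 2 - \left(2 n^{2} + 1\right) = 2 - \left(1 + 2 n^{2}\right) = 1 - 2 n^{2}$)
$u{\left(d \right)} = 23$ ($u{\left(d \right)} = 10 \cdot 4 + \left(1 - 2 \left(-3\right)^{2}\right) = 40 + \left(1 - 18\right) = 40 - 17 = 23$)
$u^{2}{\left(-16 \right)} = 23^{2} = 529$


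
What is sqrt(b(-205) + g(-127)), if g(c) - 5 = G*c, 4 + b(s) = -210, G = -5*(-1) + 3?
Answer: 35*I ≈ 35.0*I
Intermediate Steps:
G = 8 (G = 5 + 3 = 8)
b(s) = -214 (b(s) = -4 - 210 = -214)
g(c) = 5 + 8*c
sqrt(b(-205) + g(-127)) = sqrt(-214 + (5 + 8*(-127))) = sqrt(-214 + (5 - 1016)) = sqrt(-214 - 1011) = sqrt(-1225) = 35*I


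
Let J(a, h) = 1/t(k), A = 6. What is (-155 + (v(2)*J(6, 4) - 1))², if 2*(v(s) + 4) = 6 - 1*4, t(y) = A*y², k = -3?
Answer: 7890481/324 ≈ 24353.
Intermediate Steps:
t(y) = 6*y²
J(a, h) = 1/54 (J(a, h) = 1/(6*(-3)²) = 1/(6*9) = 1/54)
v(s) = -3 (v(s) = -4 + (6 - 1*4)/2 = -4 + (6 - 4)/2 = -4 + (½)*2 = -4 + 1 = -3)
(-155 + (v(2)*J(6, 4) - 1))² = (-155 + (-3*1/54 - 1))² = (-155 + (-1/18 - 1))² = (-155 - 19/18)² = (-2809/18)² = 7890481/324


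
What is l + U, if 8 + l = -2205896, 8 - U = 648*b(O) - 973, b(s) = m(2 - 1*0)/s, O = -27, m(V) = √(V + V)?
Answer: -2204875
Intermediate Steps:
m(V) = √2*√V (m(V) = √(2*V) = √2*√V)
b(s) = 2/s (b(s) = (√2*√(2 - 1*0))/s = (√2*√(2 + 0))/s = (√2*√2)/s = 2/s)
U = 1029 (U = 8 - (648*(2/(-27)) - 973) = 8 - (648*(2*(-1/27)) - 973) = 8 - (648*(-2/27) - 973) = 8 - (-48 - 973) = 8 - 1*(-1021) = 8 + 1021 = 1029)
l = -2205904 (l = -8 - 2205896 = -2205904)
l + U = -2205904 + 1029 = -2204875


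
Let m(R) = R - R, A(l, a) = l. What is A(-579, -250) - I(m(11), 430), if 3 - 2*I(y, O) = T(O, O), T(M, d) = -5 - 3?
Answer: -1169/2 ≈ -584.50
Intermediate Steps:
T(M, d) = -8
m(R) = 0
I(y, O) = 11/2 (I(y, O) = 3/2 - ½*(-8) = 3/2 + 4 = 11/2)
A(-579, -250) - I(m(11), 430) = -579 - 1*11/2 = -579 - 11/2 = -1169/2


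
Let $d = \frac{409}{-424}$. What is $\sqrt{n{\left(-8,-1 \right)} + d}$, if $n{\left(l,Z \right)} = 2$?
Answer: $\frac{\sqrt{46534}}{212} \approx 1.0175$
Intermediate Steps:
$d = - \frac{409}{424}$ ($d = 409 \left(- \frac{1}{424}\right) = - \frac{409}{424} \approx -0.96462$)
$\sqrt{n{\left(-8,-1 \right)} + d} = \sqrt{2 - \frac{409}{424}} = \sqrt{\frac{439}{424}} = \frac{\sqrt{46534}}{212}$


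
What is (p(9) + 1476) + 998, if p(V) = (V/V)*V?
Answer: 2483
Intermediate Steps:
p(V) = V (p(V) = 1*V = V)
(p(9) + 1476) + 998 = (9 + 1476) + 998 = 1485 + 998 = 2483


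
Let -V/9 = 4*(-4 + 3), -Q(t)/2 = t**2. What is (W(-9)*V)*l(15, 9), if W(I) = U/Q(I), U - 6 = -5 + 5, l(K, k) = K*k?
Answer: -180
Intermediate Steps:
Q(t) = -2*t**2
U = 6 (U = 6 + (-5 + 5) = 6 + 0 = 6)
W(I) = -3/I**2 (W(I) = 6/((-2*I**2)) = 6*(-1/(2*I**2)) = -3/I**2)
V = 36 (V = -36*(-4 + 3) = -36*(-1) = -9*(-4) = 36)
(W(-9)*V)*l(15, 9) = (-3/(-9)**2*36)*(15*9) = (-3*1/81*36)*135 = -1/27*36*135 = -4/3*135 = -180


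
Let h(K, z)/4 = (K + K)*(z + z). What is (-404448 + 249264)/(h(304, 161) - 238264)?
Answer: -366/1285 ≈ -0.28482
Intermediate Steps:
h(K, z) = 16*K*z (h(K, z) = 4*((K + K)*(z + z)) = 4*((2*K)*(2*z)) = 4*(4*K*z) = 16*K*z)
(-404448 + 249264)/(h(304, 161) - 238264) = (-404448 + 249264)/(16*304*161 - 238264) = -155184/(783104 - 238264) = -155184/544840 = -155184*1/544840 = -366/1285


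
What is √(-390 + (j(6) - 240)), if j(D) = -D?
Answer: 2*I*√159 ≈ 25.219*I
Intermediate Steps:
√(-390 + (j(6) - 240)) = √(-390 + (-1*6 - 240)) = √(-390 + (-6 - 240)) = √(-390 - 246) = √(-636) = 2*I*√159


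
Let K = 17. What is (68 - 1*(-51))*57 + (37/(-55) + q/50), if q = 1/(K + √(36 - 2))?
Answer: 55954211/8250 - √34/12750 ≈ 6782.3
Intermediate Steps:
q = 1/(17 + √34) (q = 1/(17 + √(36 - 2)) = 1/(17 + √34) ≈ 0.043800)
(68 - 1*(-51))*57 + (37/(-55) + q/50) = (68 - 1*(-51))*57 + (37/(-55) + (1/15 - √34/255)/50) = (68 + 51)*57 + (37*(-1/55) + (1/15 - √34/255)*(1/50)) = 119*57 + (-37/55 + (1/750 - √34/12750)) = 6783 + (-5539/8250 - √34/12750) = 55954211/8250 - √34/12750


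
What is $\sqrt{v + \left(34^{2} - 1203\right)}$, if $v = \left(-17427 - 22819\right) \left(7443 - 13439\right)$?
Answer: $\sqrt{241314969} \approx 15534.0$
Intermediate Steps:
$v = 241315016$ ($v = \left(-40246\right) \left(-5996\right) = 241315016$)
$\sqrt{v + \left(34^{2} - 1203\right)} = \sqrt{241315016 + \left(34^{2} - 1203\right)} = \sqrt{241315016 + \left(1156 - 1203\right)} = \sqrt{241315016 - 47} = \sqrt{241314969}$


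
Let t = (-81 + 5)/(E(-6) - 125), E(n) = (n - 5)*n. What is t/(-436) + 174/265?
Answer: 1113959/1704215 ≈ 0.65365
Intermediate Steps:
E(n) = n*(-5 + n) (E(n) = (-5 + n)*n = n*(-5 + n))
t = 76/59 (t = (-81 + 5)/(-6*(-5 - 6) - 125) = -76/(-6*(-11) - 125) = -76/(66 - 125) = -76/(-59) = -76*(-1/59) = 76/59 ≈ 1.2881)
t/(-436) + 174/265 = (76/59)/(-436) + 174/265 = (76/59)*(-1/436) + 174*(1/265) = -19/6431 + 174/265 = 1113959/1704215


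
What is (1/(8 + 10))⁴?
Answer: 1/104976 ≈ 9.5260e-6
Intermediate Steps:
(1/(8 + 10))⁴ = (1/18)⁴ = 1/104976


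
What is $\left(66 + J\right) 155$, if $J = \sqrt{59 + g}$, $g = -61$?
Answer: $10230 + 155 i \sqrt{2} \approx 10230.0 + 219.2 i$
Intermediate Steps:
$J = i \sqrt{2}$ ($J = \sqrt{59 - 61} = \sqrt{-2} = i \sqrt{2} \approx 1.4142 i$)
$\left(66 + J\right) 155 = \left(66 + i \sqrt{2}\right) 155 = 10230 + 155 i \sqrt{2}$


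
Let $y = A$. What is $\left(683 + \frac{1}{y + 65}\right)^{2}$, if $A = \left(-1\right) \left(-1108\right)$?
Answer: $\frac{641857345600}{1375929} \approx 4.6649 \cdot 10^{5}$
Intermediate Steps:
$A = 1108$
$y = 1108$
$\left(683 + \frac{1}{y + 65}\right)^{2} = \left(683 + \frac{1}{1108 + 65}\right)^{2} = \left(683 + \frac{1}{1173}\right)^{2} = \left(\frac{801160}{1173}\right)^{2} = \frac{641857345600}{1375929}$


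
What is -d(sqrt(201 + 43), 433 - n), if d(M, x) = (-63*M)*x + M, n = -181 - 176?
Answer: 99538*sqrt(61) ≈ 7.7742e+5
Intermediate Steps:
n = -357
d(M, x) = M - 63*M*x (d(M, x) = -63*M*x + M = M - 63*M*x)
-d(sqrt(201 + 43), 433 - n) = -sqrt(201 + 43)*(1 - 63*(433 - 1*(-357))) = -sqrt(244)*(1 - 63*(433 + 357)) = -2*sqrt(61)*(1 - 63*790) = -2*sqrt(61)*(1 - 49770) = -2*sqrt(61)*(-49769) = -(-99538)*sqrt(61) = 99538*sqrt(61)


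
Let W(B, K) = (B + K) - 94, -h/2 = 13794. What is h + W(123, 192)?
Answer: -27367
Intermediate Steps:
h = -27588 (h = -2*13794 = -27588)
W(B, K) = -94 + B + K
h + W(123, 192) = -27588 + (-94 + 123 + 192) = -27588 + 221 = -27367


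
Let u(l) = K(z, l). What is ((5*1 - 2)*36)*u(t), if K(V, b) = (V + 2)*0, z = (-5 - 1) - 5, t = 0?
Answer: 0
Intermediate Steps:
z = -11 (z = -6 - 5 = -11)
K(V, b) = 0 (K(V, b) = (2 + V)*0 = 0)
u(l) = 0
((5*1 - 2)*36)*u(t) = ((5*1 - 2)*36)*0 = ((5 - 2)*36)*0 = (3*36)*0 = 108*0 = 0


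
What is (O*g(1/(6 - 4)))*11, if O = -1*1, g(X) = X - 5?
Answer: 99/2 ≈ 49.500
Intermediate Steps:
g(X) = -5 + X
O = -1
(O*g(1/(6 - 4)))*11 = -(-5 + 1/(6 - 4))*11 = -(-5 + 1/2)*11 = -(-5 + ½)*11 = -1*(-9/2)*11 = (9/2)*11 = 99/2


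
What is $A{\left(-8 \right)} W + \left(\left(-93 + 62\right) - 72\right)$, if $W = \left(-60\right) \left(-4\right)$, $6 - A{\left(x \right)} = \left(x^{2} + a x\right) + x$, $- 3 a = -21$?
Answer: $1337$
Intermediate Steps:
$a = 7$ ($a = \left(- \frac{1}{3}\right) \left(-21\right) = 7$)
$A{\left(x \right)} = 6 - x^{2} - 8 x$ ($A{\left(x \right)} = 6 - \left(\left(x^{2} + 7 x\right) + x\right) = 6 - \left(x^{2} + 8 x\right) = 6 - x^{2} - 8 x$)
$W = 240$
$A{\left(-8 \right)} W + \left(\left(-93 + 62\right) - 72\right) = \left(6 - \left(-8\right)^{2} - -64\right) 240 + \left(\left(-93 + 62\right) - 72\right) = \left(6 - 64 + 64\right) 240 - 103 = 6 \cdot 240 - 103 = 1440 - 103 = 1337$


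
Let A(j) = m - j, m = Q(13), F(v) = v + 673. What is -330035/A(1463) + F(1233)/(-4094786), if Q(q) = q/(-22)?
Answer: 14865618986963/65924007207 ≈ 225.50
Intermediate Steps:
Q(q) = -q/22 (Q(q) = q*(-1/22) = -q/22)
F(v) = 673 + v
m = -13/22 (m = -1/22*13 = -13/22 ≈ -0.59091)
A(j) = -13/22 - j
-330035/A(1463) + F(1233)/(-4094786) = -330035/(-13/22 - 1*1463) + (673 + 1233)/(-4094786) = -330035/(-13/22 - 1463) + 1906*(-1/4094786) = -330035/(-32199/22) - 953/2047393 = -330035*(-22/32199) - 953/2047393 = 7260770/32199 - 953/2047393 = 14865618986963/65924007207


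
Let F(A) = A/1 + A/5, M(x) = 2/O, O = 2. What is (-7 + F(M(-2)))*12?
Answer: -348/5 ≈ -69.600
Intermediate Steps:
M(x) = 1 (M(x) = 2/2 = 2*(1/2) = 1)
F(A) = 6*A/5 (F(A) = A*1 + A*(1/5) = A + A/5 = 6*A/5)
(-7 + F(M(-2)))*12 = (-7 + (6/5)*1)*12 = (-7 + 6/5)*12 = -29/5*12 = -348/5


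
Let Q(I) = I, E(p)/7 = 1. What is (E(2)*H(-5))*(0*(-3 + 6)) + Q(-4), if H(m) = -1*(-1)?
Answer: -4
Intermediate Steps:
E(p) = 7 (E(p) = 7*1 = 7)
H(m) = 1
(E(2)*H(-5))*(0*(-3 + 6)) + Q(-4) = (7*1)*(0*(-3 + 6)) - 4 = 7*(0*3) - 4 = 7*0 - 4 = 0 - 4 = -4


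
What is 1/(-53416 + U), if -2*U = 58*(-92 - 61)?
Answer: -1/48979 ≈ -2.0417e-5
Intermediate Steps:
U = 4437 (U = -29*(-92 - 61) = -29*(-153) = -½*(-8874) = 4437)
1/(-53416 + U) = 1/(-53416 + 4437) = 1/(-48979) = -1/48979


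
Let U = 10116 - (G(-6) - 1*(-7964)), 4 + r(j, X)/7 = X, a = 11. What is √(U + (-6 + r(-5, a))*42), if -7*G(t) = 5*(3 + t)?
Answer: √193837/7 ≈ 62.896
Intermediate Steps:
G(t) = -15/7 - 5*t/7 (G(t) = -5*(3 + t)/7 = -(15 + 5*t)/7 = -15/7 - 5*t/7)
r(j, X) = -28 + 7*X
U = 15049/7 (U = 10116 - ((-15/7 - 5/7*(-6)) - 1*(-7964)) = 10116 - ((-15/7 + 30/7) + 7964) = 10116 - (15/7 + 7964) = 10116 - 1*55763/7 = 10116 - 55763/7 = 15049/7 ≈ 2149.9)
√(U + (-6 + r(-5, a))*42) = √(15049/7 + (-6 + (-28 + 7*11))*42) = √(15049/7 + (-6 + (-28 + 77))*42) = √(15049/7 + (-6 + 49)*42) = √(15049/7 + 43*42) = √(15049/7 + 1806) = √(27691/7) = √193837/7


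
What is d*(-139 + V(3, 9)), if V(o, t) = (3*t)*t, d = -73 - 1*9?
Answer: -8528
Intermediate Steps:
d = -82 (d = -73 - 9 = -82)
V(o, t) = 3*t**2
d*(-139 + V(3, 9)) = -82*(-139 + 3*9**2) = -82*(-139 + 3*81) = -82*(-139 + 243) = -82*104 = -8528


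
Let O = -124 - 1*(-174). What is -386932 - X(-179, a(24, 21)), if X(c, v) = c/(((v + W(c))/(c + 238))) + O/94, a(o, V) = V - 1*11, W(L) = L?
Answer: -3073901468/7943 ≈ -3.8700e+5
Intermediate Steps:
a(o, V) = -11 + V (a(o, V) = V - 11 = -11 + V)
O = 50 (O = -124 + 174 = 50)
X(c, v) = 25/47 + c*(238 + c)/(c + v) (X(c, v) = c/(((v + c)/(c + 238))) + 50/94 = c/(((c + v)/(238 + c))) + 50*(1/94) = c/(((c + v)/(238 + c))) + 25/47 = c*((238 + c)/(c + v)) + 25/47 = c*(238 + c)/(c + v) + 25/47 = 25/47 + c*(238 + c)/(c + v))
-386932 - X(-179, a(24, 21)) = -386932 - ((-179)**2 + 25*(-11 + 21)/47 + (11211/47)*(-179))/(-179 + (-11 + 21)) = -386932 - (32041 + (25/47)*10 - 2006769/47)/(-179 + 10) = -386932 - (32041 + 250/47 - 2006769/47)/(-169) = -386932 - (-1)*(-500592)/(169*47) = -386932 - 1*500592/7943 = -386932 - 500592/7943 = -3073901468/7943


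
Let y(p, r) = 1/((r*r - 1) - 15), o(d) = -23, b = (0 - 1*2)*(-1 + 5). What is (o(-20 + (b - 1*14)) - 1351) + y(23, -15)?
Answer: -287165/209 ≈ -1374.0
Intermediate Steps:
b = -8 (b = (0 - 2)*4 = -2*4 = -8)
y(p, r) = 1/(-16 + r²) (y(p, r) = 1/((r² - 1) - 15) = 1/((-1 + r²) - 15) = 1/(-16 + r²))
(o(-20 + (b - 1*14)) - 1351) + y(23, -15) = (-23 - 1351) + 1/(-16 + (-15)²) = -1374 + 1/(-16 + 225) = -1374 + 1/209 = -287165/209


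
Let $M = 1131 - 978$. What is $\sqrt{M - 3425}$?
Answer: $2 i \sqrt{818} \approx 57.201 i$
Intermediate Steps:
$M = 153$
$\sqrt{M - 3425} = \sqrt{153 - 3425} = \sqrt{-3272} = 2 i \sqrt{818}$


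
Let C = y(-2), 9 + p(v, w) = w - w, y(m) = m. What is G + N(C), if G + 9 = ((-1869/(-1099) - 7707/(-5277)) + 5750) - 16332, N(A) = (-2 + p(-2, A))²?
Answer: -2890553624/276163 ≈ -10467.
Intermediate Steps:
p(v, w) = -9 (p(v, w) = -9 + (w - w) = -9 + 0 = -9)
C = -2
N(A) = 121 (N(A) = (-2 - 9)² = (-11)² = 121)
G = -2923969347/276163 (G = -9 + (((-1869/(-1099) - 7707/(-5277)) + 5750) - 16332) = -9 + (((-1869*(-1/1099) - 7707*(-1/5277)) + 5750) - 16332) = -9 + (((267/157 + 2569/1759) + 5750) - 16332) = -9 + ((872986/276163 + 5750) - 16332) = -9 + (1588810236/276163 - 16332) = -9 - 2921483880/276163 = -2923969347/276163 ≈ -10588.)
G + N(C) = -2923969347/276163 + 121 = -2890553624/276163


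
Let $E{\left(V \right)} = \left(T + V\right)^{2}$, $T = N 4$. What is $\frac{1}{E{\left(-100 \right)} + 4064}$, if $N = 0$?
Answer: $\frac{1}{14064} \approx 7.1104 \cdot 10^{-5}$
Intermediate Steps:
$T = 0$ ($T = 0 \cdot 4 = 0$)
$E{\left(V \right)} = V^{2}$ ($E{\left(V \right)} = \left(0 + V\right)^{2} = V^{2}$)
$\frac{1}{E{\left(-100 \right)} + 4064} = \frac{1}{\left(-100\right)^{2} + 4064} = \frac{1}{10000 + 4064} = \frac{1}{14064}$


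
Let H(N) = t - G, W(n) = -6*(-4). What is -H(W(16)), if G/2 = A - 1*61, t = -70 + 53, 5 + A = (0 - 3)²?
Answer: -97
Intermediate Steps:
A = 4 (A = -5 + (0 - 3)² = -5 + (-3)² = -5 + 9 = 4)
W(n) = 24
t = -17
G = -114 (G = 2*(4 - 1*61) = 2*(4 - 61) = 2*(-57) = -114)
H(N) = 97 (H(N) = -17 - 1*(-114) = -17 + 114 = 97)
-H(W(16)) = -1*97 = -97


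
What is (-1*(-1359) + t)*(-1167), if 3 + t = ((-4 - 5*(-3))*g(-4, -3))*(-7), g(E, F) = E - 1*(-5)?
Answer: -1492593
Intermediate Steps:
g(E, F) = 5 + E (g(E, F) = E + 5 = 5 + E)
t = -80 (t = -3 + ((-4 - 5*(-3))*(5 - 4))*(-7) = -3 + ((-4 + 15)*1)*(-7) = -3 + (11*1)*(-7) = -3 + 11*(-7) = -3 - 77 = -80)
(-1*(-1359) + t)*(-1167) = (-1*(-1359) - 80)*(-1167) = (1359 - 80)*(-1167) = 1279*(-1167) = -1492593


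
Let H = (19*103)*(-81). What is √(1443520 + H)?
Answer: √1285003 ≈ 1133.6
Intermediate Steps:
H = -158517 (H = 1957*(-81) = -158517)
√(1443520 + H) = √(1443520 - 158517) = √1285003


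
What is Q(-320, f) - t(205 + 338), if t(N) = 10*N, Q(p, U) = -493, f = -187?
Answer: -5923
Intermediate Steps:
Q(-320, f) - t(205 + 338) = -493 - 10*(205 + 338) = -493 - 10*543 = -493 - 1*5430 = -493 - 5430 = -5923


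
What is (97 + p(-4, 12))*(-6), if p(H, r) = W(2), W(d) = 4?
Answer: -606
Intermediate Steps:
p(H, r) = 4
(97 + p(-4, 12))*(-6) = (97 + 4)*(-6) = 101*(-6) = -606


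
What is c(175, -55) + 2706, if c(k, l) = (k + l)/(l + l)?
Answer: 29754/11 ≈ 2704.9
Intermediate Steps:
c(k, l) = (k + l)/(2*l) (c(k, l) = (k + l)/((2*l)) = (k + l)*(1/(2*l)) = (k + l)/(2*l))
c(175, -55) + 2706 = (1/2)*(175 - 55)/(-55) + 2706 = (1/2)*(-1/55)*120 + 2706 = -12/11 + 2706 = 29754/11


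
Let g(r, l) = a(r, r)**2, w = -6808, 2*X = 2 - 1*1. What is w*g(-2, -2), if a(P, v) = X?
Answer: -1702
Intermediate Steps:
X = 1/2 (X = (2 - 1*1)/2 = (2 - 1)/2 = (1/2)*1 = 1/2 ≈ 0.50000)
a(P, v) = 1/2
g(r, l) = 1/4 (g(r, l) = (1/2)**2 = 1/4)
w*g(-2, -2) = -6808*1/4 = -1702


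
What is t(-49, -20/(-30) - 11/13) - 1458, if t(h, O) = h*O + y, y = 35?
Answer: -55154/39 ≈ -1414.2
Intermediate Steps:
t(h, O) = 35 + O*h (t(h, O) = h*O + 35 = O*h + 35 = 35 + O*h)
t(-49, -20/(-30) - 11/13) - 1458 = (35 + (-20/(-30) - 11/13)*(-49)) - 1458 = (35 + (-20*(-1/30) - 11*1/13)*(-49)) - 1458 = (35 + (⅔ - 11/13)*(-49)) - 1458 = (35 - 7/39*(-49)) - 1458 = (35 + 343/39) - 1458 = 1708/39 - 1458 = -55154/39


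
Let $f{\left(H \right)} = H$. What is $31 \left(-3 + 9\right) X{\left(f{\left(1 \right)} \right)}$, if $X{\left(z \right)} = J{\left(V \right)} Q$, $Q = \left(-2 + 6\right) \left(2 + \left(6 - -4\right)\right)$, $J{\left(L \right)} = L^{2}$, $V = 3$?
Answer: $80352$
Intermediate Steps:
$Q = 48$ ($Q = 4 \left(2 + \left(6 + 4\right)\right) = 4 \left(2 + 10\right) = 4 \cdot 12 = 48$)
$X{\left(z \right)} = 432$ ($X{\left(z \right)} = 3^{2} \cdot 48 = 9 \cdot 48 = 432$)
$31 \left(-3 + 9\right) X{\left(f{\left(1 \right)} \right)} = 31 \left(-3 + 9\right) 432 = 31 \cdot 6 \cdot 432 = 186 \cdot 432 = 80352$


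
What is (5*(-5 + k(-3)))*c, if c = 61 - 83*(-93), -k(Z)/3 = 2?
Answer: -427900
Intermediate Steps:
k(Z) = -6 (k(Z) = -3*2 = -6)
c = 7780 (c = 61 + 7719 = 7780)
(5*(-5 + k(-3)))*c = (5*(-5 - 6))*7780 = (5*(-11))*7780 = -55*7780 = -427900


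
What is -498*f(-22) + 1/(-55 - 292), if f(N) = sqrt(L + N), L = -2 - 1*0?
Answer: -1/347 - 996*I*sqrt(6) ≈ -0.0028818 - 2439.7*I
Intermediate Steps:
L = -2 (L = -2 + 0 = -2)
f(N) = sqrt(-2 + N)
-498*f(-22) + 1/(-55 - 292) = -498*sqrt(-2 - 22) + 1/(-55 - 292) = -996*I*sqrt(6) + 1/(-347) = -996*I*sqrt(6) - 1/347 = -1/347 - 996*I*sqrt(6)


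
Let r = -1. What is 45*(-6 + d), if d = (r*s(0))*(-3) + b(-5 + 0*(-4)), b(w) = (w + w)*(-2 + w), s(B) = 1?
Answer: 3015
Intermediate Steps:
b(w) = 2*w*(-2 + w) (b(w) = (2*w)*(-2 + w) = 2*w*(-2 + w))
d = 73 (d = -1*1*(-3) + 2*(-5 + 0*(-4))*(-2 + (-5 + 0*(-4))) = -1*(-3) + 2*(-5 + 0)*(-2 + (-5 + 0)) = 3 + 2*(-5)*(-2 - 5) = 3 + 2*(-5)*(-7) = 3 + 70 = 73)
45*(-6 + d) = 45*(-6 + 73) = 45*67 = 3015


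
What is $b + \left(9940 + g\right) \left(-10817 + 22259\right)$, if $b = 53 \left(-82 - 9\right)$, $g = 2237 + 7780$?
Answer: $228343171$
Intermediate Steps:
$g = 10017$
$b = -4823$ ($b = 53 \left(-91\right) = -4823$)
$b + \left(9940 + g\right) \left(-10817 + 22259\right) = -4823 + \left(9940 + 10017\right) \left(-10817 + 22259\right) = -4823 + 19957 \cdot 11442 = -4823 + 228347994 = 228343171$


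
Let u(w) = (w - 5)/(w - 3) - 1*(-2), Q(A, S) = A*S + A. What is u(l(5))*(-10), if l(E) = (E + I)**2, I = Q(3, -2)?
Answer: -10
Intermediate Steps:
Q(A, S) = A + A*S
I = -3 (I = 3*(1 - 2) = 3*(-1) = -3)
l(E) = (-3 + E)**2 (l(E) = (E - 3)**2 = (-3 + E)**2)
u(w) = 2 + (-5 + w)/(-3 + w) (u(w) = (-5 + w)/(-3 + w) + 2 = 2 + (-5 + w)/(-3 + w))
u(l(5))*(-10) = ((-11 + 3*(-3 + 5)**2)/(-3 + (-3 + 5)**2))*(-10) = ((-11 + 3*2**2)/(-3 + 2**2))*(-10) = ((-11 + 3*4)/(-3 + 4))*(-10) = ((-11 + 12)/1)*(-10) = (1*1)*(-10) = 1*(-10) = -10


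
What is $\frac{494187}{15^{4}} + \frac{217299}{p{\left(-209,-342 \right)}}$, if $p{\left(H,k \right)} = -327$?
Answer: $- \frac{1204351414}{1839375} \approx -654.76$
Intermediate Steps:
$\frac{494187}{15^{4}} + \frac{217299}{p{\left(-209,-342 \right)}} = \frac{494187}{15^{4}} + \frac{217299}{-327} = \frac{494187}{50625} + 217299 \left(- \frac{1}{327}\right) = 494187 \cdot \frac{1}{50625} - \frac{72433}{109} = \frac{164729}{16875} - \frac{72433}{109} = - \frac{1204351414}{1839375}$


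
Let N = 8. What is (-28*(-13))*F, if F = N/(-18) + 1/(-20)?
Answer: -8099/45 ≈ -179.98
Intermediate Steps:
F = -89/180 (F = 8/(-18) + 1/(-20) = 8*(-1/18) + 1*(-1/20) = -4/9 - 1/20 = -89/180 ≈ -0.49444)
(-28*(-13))*F = -28*(-13)*(-89/180) = 364*(-89/180) = -8099/45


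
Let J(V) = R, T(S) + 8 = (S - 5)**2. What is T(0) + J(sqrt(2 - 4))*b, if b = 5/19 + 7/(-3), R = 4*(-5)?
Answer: 3329/57 ≈ 58.404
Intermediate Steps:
T(S) = -8 + (-5 + S)**2 (T(S) = -8 + (S - 5)**2 = -8 + (-5 + S)**2)
R = -20
J(V) = -20
b = -118/57 (b = 5*(1/19) + 7*(-1/3) = 5/19 - 7/3 = -118/57 ≈ -2.0702)
T(0) + J(sqrt(2 - 4))*b = (-8 + (-5 + 0)**2) - 20*(-118/57) = (-8 + (-5)**2) + 2360/57 = (-8 + 25) + 2360/57 = 17 + 2360/57 = 3329/57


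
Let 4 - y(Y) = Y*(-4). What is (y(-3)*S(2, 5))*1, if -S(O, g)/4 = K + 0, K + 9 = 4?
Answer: -160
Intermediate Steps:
K = -5 (K = -9 + 4 = -5)
S(O, g) = 20 (S(O, g) = -4*(-5 + 0) = -4*(-5) = 20)
y(Y) = 4 + 4*Y (y(Y) = 4 - Y*(-4) = 4 - (-4)*Y = 4 + 4*Y)
(y(-3)*S(2, 5))*1 = ((4 + 4*(-3))*20)*1 = ((4 - 12)*20)*1 = -8*20*1 = -160*1 = -160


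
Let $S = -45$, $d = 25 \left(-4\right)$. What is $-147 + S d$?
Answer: $4353$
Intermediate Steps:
$d = -100$
$-147 + S d = -147 - -4500 = -147 + 4500 = 4353$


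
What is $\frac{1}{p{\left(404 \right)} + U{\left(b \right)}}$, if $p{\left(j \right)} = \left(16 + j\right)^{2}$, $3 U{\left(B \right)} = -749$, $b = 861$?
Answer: $\frac{3}{528451} \approx 5.677 \cdot 10^{-6}$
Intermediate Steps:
$U{\left(B \right)} = - \frac{749}{3}$ ($U{\left(B \right)} = \frac{1}{3} \left(-749\right) = - \frac{749}{3}$)
$\frac{1}{p{\left(404 \right)} + U{\left(b \right)}} = \frac{1}{\left(16 + 404\right)^{2} - \frac{749}{3}} = \frac{1}{420^{2} - \frac{749}{3}} = \frac{1}{176400 - \frac{749}{3}} = \frac{1}{\frac{528451}{3}} = \frac{3}{528451}$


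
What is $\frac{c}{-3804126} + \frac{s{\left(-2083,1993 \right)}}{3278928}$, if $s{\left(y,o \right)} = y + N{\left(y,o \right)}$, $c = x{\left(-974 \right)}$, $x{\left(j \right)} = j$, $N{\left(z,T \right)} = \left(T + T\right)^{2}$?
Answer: $\frac{10072661529685}{2078909209488} \approx 4.8452$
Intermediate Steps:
$N{\left(z,T \right)} = 4 T^{2}$ ($N{\left(z,T \right)} = \left(2 T\right)^{2} = 4 T^{2}$)
$c = -974$
$s{\left(y,o \right)} = y + 4 o^{2}$
$\frac{c}{-3804126} + \frac{s{\left(-2083,1993 \right)}}{3278928} = - \frac{974}{-3804126} + \frac{-2083 + 4 \cdot 1993^{2}}{3278928} = \left(-974\right) \left(- \frac{1}{3804126}\right) + \left(-2083 + 4 \cdot 3972049\right) \frac{1}{3278928} = \frac{487}{1902063} + \left(-2083 + 15888196\right) \frac{1}{3278928} = \frac{487}{1902063} + 15886113 \cdot \frac{1}{3278928} = \frac{487}{1902063} + \frac{5295371}{1092976} = \frac{10072661529685}{2078909209488}$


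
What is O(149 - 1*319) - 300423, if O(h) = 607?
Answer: -299816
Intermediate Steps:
O(149 - 1*319) - 300423 = 607 - 300423 = -299816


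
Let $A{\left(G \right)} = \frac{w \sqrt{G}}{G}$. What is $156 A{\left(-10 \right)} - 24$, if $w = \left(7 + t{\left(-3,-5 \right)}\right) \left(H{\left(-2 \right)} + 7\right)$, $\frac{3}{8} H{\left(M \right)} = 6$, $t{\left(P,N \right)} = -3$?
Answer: $-24 - \frac{7176 i \sqrt{10}}{5} \approx -24.0 - 4538.5 i$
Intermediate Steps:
$H{\left(M \right)} = 16$ ($H{\left(M \right)} = \frac{8}{3} \cdot 6 = 16$)
$w = 92$ ($w = \left(7 - 3\right) \left(16 + 7\right) = 4 \cdot 23 = 92$)
$A{\left(G \right)} = \frac{92}{\sqrt{G}}$ ($A{\left(G \right)} = \frac{92 \sqrt{G}}{G} = \frac{92}{\sqrt{G}}$)
$156 A{\left(-10 \right)} - 24 = 156 \frac{92}{i \sqrt{10}} - 24 = 156 \cdot 92 \left(- \frac{i \sqrt{10}}{10}\right) - 24 = 156 \left(- \frac{46 i \sqrt{10}}{5}\right) - 24 = - \frac{7176 i \sqrt{10}}{5} - 24 = -24 - \frac{7176 i \sqrt{10}}{5}$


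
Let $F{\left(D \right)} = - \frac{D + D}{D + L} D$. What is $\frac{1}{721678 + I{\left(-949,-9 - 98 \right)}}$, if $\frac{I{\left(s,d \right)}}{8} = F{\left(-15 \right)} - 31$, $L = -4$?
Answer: $\frac{19}{13710770} \approx 1.3858 \cdot 10^{-6}$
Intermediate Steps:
$F{\left(D \right)} = - \frac{2 D^{2}}{-4 + D}$ ($F{\left(D \right)} = - \frac{D + D}{D - 4} D = - \frac{2 D}{-4 + D} D = - \frac{2 D^{2}}{-4 + D}$)
$I{\left(s,d \right)} = - \frac{1112}{19}$ ($I{\left(s,d \right)} = 8 \left(- \frac{2 \left(-15\right)^{2}}{-4 - 15} - 31\right) = 8 \left(\left(-2\right) 225 \frac{1}{-19} - 31\right) = 8 \left(\left(-2\right) 225 \left(- \frac{1}{19}\right) - 31\right) = 8 \left(\frac{450}{19} - 31\right) = 8 \left(- \frac{139}{19}\right) = - \frac{1112}{19}$)
$\frac{1}{721678 + I{\left(-949,-9 - 98 \right)}} = \frac{1}{721678 - \frac{1112}{19}} = \frac{1}{\frac{13710770}{19}} = \frac{19}{13710770}$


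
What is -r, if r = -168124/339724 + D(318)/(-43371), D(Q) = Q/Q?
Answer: 165728312/334867491 ≈ 0.49491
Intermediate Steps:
D(Q) = 1
r = -165728312/334867491 (r = -168124/339724 + 1/(-43371) = -168124*1/339724 + 1*(-1/43371) = -3821/7721 - 1/43371 = -165728312/334867491 ≈ -0.49491)
-r = -1*(-165728312/334867491) = 165728312/334867491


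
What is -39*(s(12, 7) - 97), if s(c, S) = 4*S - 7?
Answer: 2964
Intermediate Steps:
s(c, S) = -7 + 4*S
-39*(s(12, 7) - 97) = -39*((-7 + 4*7) - 97) = -39*((-7 + 28) - 97) = -39*(21 - 97) = -39*(-76) = 2964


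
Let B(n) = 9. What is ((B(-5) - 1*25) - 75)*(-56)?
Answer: 5096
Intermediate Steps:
((B(-5) - 1*25) - 75)*(-56) = ((9 - 1*25) - 75)*(-56) = ((9 - 25) - 75)*(-56) = (-16 - 75)*(-56) = -91*(-56) = 5096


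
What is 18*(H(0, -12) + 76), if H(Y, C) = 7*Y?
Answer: 1368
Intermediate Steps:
18*(H(0, -12) + 76) = 18*(7*0 + 76) = 18*(0 + 76) = 18*76 = 1368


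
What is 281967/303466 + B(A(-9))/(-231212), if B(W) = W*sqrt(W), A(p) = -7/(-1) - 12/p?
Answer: 281967/303466 - 125*sqrt(3)/2080908 ≈ 0.92905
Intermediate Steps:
A(p) = 7 - 12/p (A(p) = -7*(-1) - 12/p = 7 - 12/p)
B(W) = W**(3/2)
281967/303466 + B(A(-9))/(-231212) = 281967/303466 + (7 - 12/(-9))**(3/2)/(-231212) = 281967*(1/303466) + (7 - 12*(-1/9))**(3/2)*(-1/231212) = 281967/303466 + (7 + 4/3)**(3/2)*(-1/231212) = 281967/303466 + (25/3)**(3/2)*(-1/231212) = 281967/303466 + (125*sqrt(3)/9)*(-1/231212) = 281967/303466 - 125*sqrt(3)/2080908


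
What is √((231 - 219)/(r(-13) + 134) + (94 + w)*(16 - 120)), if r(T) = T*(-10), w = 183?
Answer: 5*I*√557722/22 ≈ 169.73*I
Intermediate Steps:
r(T) = -10*T
√((231 - 219)/(r(-13) + 134) + (94 + w)*(16 - 120)) = √((231 - 219)/(-10*(-13) + 134) + (94 + 183)*(16 - 120)) = √(12/(130 + 134) + 277*(-104)) = √(12/264 - 28808) = √(12*(1/264) - 28808) = √(1/22 - 28808) = √(-633775/22) = 5*I*√557722/22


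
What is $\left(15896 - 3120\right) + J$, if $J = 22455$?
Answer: $35231$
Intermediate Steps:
$\left(15896 - 3120\right) + J = \left(15896 - 3120\right) + 22455 = 12776 + 22455 = 35231$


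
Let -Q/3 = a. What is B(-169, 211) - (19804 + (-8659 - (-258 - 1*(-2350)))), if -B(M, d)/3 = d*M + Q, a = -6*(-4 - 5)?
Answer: 98410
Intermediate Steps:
a = 54 (a = -6*(-9) = 54)
Q = -162 (Q = -3*54 = -162)
B(M, d) = 486 - 3*M*d (B(M, d) = -3*(d*M - 162) = -3*(M*d - 162) = -3*(-162 + M*d) = 486 - 3*M*d)
B(-169, 211) - (19804 + (-8659 - (-258 - 1*(-2350)))) = (486 - 3*(-169)*211) - (19804 + (-8659 - (-258 - 1*(-2350)))) = (486 + 106977) - (19804 + (-8659 - (-258 + 2350))) = 107463 - (19804 + (-8659 - 1*2092)) = 107463 - (19804 + (-8659 - 2092)) = 107463 - (19804 - 10751) = 107463 - 1*9053 = 107463 - 9053 = 98410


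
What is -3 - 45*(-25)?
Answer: 1122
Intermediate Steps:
-3 - 45*(-25) = -3 + 1125 = 1122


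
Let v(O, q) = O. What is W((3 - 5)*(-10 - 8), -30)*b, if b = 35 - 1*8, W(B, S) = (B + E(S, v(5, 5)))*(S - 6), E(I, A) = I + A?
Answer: -10692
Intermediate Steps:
E(I, A) = A + I
W(B, S) = (-6 + S)*(5 + B + S) (W(B, S) = (B + (5 + S))*(S - 6) = (5 + B + S)*(-6 + S) = (-6 + S)*(5 + B + S))
b = 27 (b = 35 - 8 = 27)
W((3 - 5)*(-10 - 8), -30)*b = (-30 + (-30)² - 1*(-30) - 6*(3 - 5)*(-10 - 8) + ((3 - 5)*(-10 - 8))*(-30))*27 = (-30 + 900 + 30 - (-12)*(-18) - 2*(-18)*(-30))*27 = (-30 + 900 + 30 - 6*36 + 36*(-30))*27 = (-30 + 900 + 30 - 216 - 1080)*27 = -396*27 = -10692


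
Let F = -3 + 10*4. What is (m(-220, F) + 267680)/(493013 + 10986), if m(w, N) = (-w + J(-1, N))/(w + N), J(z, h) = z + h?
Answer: 48985184/92231817 ≈ 0.53111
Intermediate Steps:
J(z, h) = h + z
F = 37 (F = -3 + 40 = 37)
m(w, N) = (-1 + N - w)/(N + w) (m(w, N) = (-w + (N - 1))/(w + N) = (-w + (-1 + N))/(N + w) = (-1 + N - w)/(N + w))
(m(-220, F) + 267680)/(493013 + 10986) = ((-1 + 37 - 1*(-220))/(37 - 220) + 267680)/(493013 + 10986) = ((-1 + 37 + 220)/(-183) + 267680)/503999 = (-1/183*256 + 267680)*(1/503999) = (-256/183 + 267680)*(1/503999) = (48985184/183)*(1/503999) = 48985184/92231817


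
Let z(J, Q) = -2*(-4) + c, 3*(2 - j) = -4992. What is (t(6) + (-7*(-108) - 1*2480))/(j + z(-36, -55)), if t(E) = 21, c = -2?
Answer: -1703/1672 ≈ -1.0185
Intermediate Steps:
j = 1666 (j = 2 - ⅓*(-4992) = 2 + 1664 = 1666)
z(J, Q) = 6 (z(J, Q) = -2*(-4) - 2 = 8 - 2 = 6)
(t(6) + (-7*(-108) - 1*2480))/(j + z(-36, -55)) = (21 + (-7*(-108) - 1*2480))/(1666 + 6) = (21 + (756 - 2480))/1672 = (21 - 1724)*(1/1672) = -1703*1/1672 = -1703/1672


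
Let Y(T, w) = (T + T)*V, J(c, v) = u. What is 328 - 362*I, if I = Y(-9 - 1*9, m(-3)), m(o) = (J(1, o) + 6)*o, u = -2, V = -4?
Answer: -51800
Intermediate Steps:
J(c, v) = -2
m(o) = 4*o (m(o) = (-2 + 6)*o = 4*o)
Y(T, w) = -8*T (Y(T, w) = (T + T)*(-4) = (2*T)*(-4) = -8*T)
I = 144 (I = -8*(-9 - 1*9) = -8*(-9 - 9) = -8*(-18) = 144)
328 - 362*I = 328 - 362*144 = 328 - 52128 = -51800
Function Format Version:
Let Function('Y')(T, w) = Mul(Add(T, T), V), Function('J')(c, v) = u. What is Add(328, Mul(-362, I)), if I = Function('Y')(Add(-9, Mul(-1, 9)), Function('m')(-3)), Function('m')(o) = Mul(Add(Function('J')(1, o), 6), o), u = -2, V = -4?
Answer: -51800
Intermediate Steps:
Function('J')(c, v) = -2
Function('m')(o) = Mul(4, o) (Function('m')(o) = Mul(Add(-2, 6), o) = Mul(4, o))
Function('Y')(T, w) = Mul(-8, T) (Function('Y')(T, w) = Mul(Add(T, T), -4) = Mul(Mul(2, T), -4) = Mul(-8, T))
I = 144 (I = Mul(-8, Add(-9, Mul(-1, 9))) = Mul(-8, Add(-9, -9)) = Mul(-8, -18) = 144)
Add(328, Mul(-362, I)) = Add(328, Mul(-362, 144)) = Add(328, -52128) = -51800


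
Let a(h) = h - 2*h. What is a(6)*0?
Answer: 0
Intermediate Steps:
a(h) = -h
a(6)*0 = -1*6*0 = -6*0 = 0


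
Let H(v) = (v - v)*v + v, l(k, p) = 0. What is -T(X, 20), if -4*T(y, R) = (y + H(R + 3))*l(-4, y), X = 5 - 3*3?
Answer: 0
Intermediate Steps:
X = -4 (X = 5 - 9 = -4)
H(v) = v (H(v) = 0*v + v = 0 + v = v)
T(y, R) = 0 (T(y, R) = -(y + (R + 3))*0/4 = -(y + (3 + R))*0/4 = -(3 + R + y)*0/4 = -¼*0 = 0)
-T(X, 20) = -1*0 = 0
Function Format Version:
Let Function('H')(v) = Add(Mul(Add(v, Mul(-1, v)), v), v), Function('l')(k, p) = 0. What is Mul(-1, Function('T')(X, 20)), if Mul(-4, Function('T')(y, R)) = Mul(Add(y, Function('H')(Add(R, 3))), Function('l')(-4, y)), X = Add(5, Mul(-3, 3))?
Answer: 0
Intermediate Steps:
X = -4 (X = Add(5, -9) = -4)
Function('H')(v) = v (Function('H')(v) = Add(Mul(0, v), v) = Add(0, v) = v)
Function('T')(y, R) = 0 (Function('T')(y, R) = Mul(Rational(-1, 4), Mul(Add(y, Add(R, 3)), 0)) = Mul(Rational(-1, 4), Mul(Add(y, Add(3, R)), 0)) = Mul(Rational(-1, 4), Mul(Add(3, R, y), 0)) = Mul(Rational(-1, 4), 0) = 0)
Mul(-1, Function('T')(X, 20)) = Mul(-1, 0) = 0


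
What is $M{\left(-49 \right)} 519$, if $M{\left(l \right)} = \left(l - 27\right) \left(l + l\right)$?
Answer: $3865512$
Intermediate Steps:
$M{\left(l \right)} = 2 l \left(-27 + l\right)$ ($M{\left(l \right)} = \left(-27 + l\right) 2 l = 2 l \left(-27 + l\right)$)
$M{\left(-49 \right)} 519 = 2 \left(-49\right) \left(-27 - 49\right) 519 = 2 \left(-49\right) \left(-76\right) 519 = 7448 \cdot 519 = 3865512$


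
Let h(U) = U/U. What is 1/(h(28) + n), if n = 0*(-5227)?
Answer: 1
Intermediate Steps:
n = 0
h(U) = 1
1/(h(28) + n) = 1/(1 + 0) = 1/1 = 1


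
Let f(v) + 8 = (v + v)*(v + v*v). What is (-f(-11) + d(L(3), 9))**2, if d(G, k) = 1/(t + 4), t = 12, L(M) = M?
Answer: 1509244801/256 ≈ 5.8955e+6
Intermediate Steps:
f(v) = -8 + 2*v*(v + v**2) (f(v) = -8 + (v + v)*(v + v*v) = -8 + (2*v)*(v + v**2) = -8 + 2*v*(v + v**2))
d(G, k) = 1/16 (d(G, k) = 1/(12 + 4) = 1/16)
(-f(-11) + d(L(3), 9))**2 = (-(-8 + 2*(-11)**2 + 2*(-11)**3) + 1/16)**2 = (-(-8 + 2*121 + 2*(-1331)) + 1/16)**2 = (-(-8 + 242 - 2662) + 1/16)**2 = (-1*(-2428) + 1/16)**2 = (2428 + 1/16)**2 = (38849/16)**2 = 1509244801/256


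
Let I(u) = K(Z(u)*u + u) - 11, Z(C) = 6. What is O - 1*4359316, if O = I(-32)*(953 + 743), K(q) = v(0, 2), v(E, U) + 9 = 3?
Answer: -4388148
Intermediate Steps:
v(E, U) = -6 (v(E, U) = -9 + 3 = -6)
K(q) = -6
I(u) = -17 (I(u) = -6 - 11 = -17)
O = -28832 (O = -17*(953 + 743) = -17*1696 = -28832)
O - 1*4359316 = -28832 - 1*4359316 = -28832 - 4359316 = -4388148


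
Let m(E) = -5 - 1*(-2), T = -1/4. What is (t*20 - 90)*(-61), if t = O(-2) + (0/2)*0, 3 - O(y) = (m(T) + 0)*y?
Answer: 9150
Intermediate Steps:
T = -¼ (T = -1*¼ = -¼ ≈ -0.25000)
m(E) = -3 (m(E) = -5 + 2 = -3)
O(y) = 3 + 3*y (O(y) = 3 - (-3 + 0)*y = 3 - (-3)*y = 3 + 3*y)
t = -3 (t = (3 + 3*(-2)) + (0/2)*0 = (3 - 6) + (0*(½))*0 = -3 + 0*0 = -3 + 0 = -3)
(t*20 - 90)*(-61) = (-3*20 - 90)*(-61) = (-60 - 90)*(-61) = -150*(-61) = 9150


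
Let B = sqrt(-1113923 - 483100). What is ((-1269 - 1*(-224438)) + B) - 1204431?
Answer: -981262 + 3*I*sqrt(177447) ≈ -9.8126e+5 + 1263.7*I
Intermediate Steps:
B = 3*I*sqrt(177447) (B = sqrt(-1597023) = 3*I*sqrt(177447) ≈ 1263.7*I)
((-1269 - 1*(-224438)) + B) - 1204431 = ((-1269 - 1*(-224438)) + 3*I*sqrt(177447)) - 1204431 = ((-1269 + 224438) + 3*I*sqrt(177447)) - 1204431 = (223169 + 3*I*sqrt(177447)) - 1204431 = -981262 + 3*I*sqrt(177447)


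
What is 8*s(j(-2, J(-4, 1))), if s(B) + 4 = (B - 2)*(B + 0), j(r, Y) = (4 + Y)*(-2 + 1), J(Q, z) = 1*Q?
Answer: -32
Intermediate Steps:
J(Q, z) = Q
j(r, Y) = -4 - Y (j(r, Y) = (4 + Y)*(-1) = -4 - Y)
s(B) = -4 + B*(-2 + B) (s(B) = -4 + (B - 2)*(B + 0) = -4 + (-2 + B)*B = -4 + B*(-2 + B))
8*s(j(-2, J(-4, 1))) = 8*(-4 + (-4 - 1*(-4))² - 2*(-4 - 1*(-4))) = 8*(-4 + (-4 + 4)² - 2*(-4 + 4)) = 8*(-4 + 0² - 2*0) = 8*(-4 + 0 + 0) = 8*(-4) = -32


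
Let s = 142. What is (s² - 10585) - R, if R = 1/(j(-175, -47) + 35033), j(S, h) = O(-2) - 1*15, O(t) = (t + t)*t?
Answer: 335514053/35026 ≈ 9579.0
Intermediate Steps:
O(t) = 2*t² (O(t) = (2*t)*t = 2*t²)
j(S, h) = -7 (j(S, h) = 2*(-2)² - 1*15 = 2*4 - 15 = 8 - 15 = -7)
R = 1/35026 (R = 1/(-7 + 35033) = 1/35026 ≈ 2.8550e-5)
(s² - 10585) - R = (142² - 10585) - 1*1/35026 = (20164 - 10585) - 1/35026 = 9579 - 1/35026 = 335514053/35026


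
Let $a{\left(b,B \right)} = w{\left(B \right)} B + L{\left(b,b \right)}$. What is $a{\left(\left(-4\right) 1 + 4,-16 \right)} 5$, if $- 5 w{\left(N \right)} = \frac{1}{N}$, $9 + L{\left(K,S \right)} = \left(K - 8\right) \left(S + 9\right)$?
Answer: $-406$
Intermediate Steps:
$L{\left(K,S \right)} = -9 + \left(-8 + K\right) \left(9 + S\right)$ ($L{\left(K,S \right)} = -9 + \left(K - 8\right) \left(S + 9\right) = -9 + \left(-8 + K\right) \left(9 + S\right)$)
$w{\left(N \right)} = - \frac{1}{5 N}$
$a{\left(b,B \right)} = - \frac{406}{5} + b + b^{2}$ ($a{\left(b,B \right)} = - \frac{1}{5 B} B + \left(-81 - 8 b + 9 b + b b\right) = - \frac{1}{5} + \left(-81 - 8 b + 9 b + b^{2}\right) = - \frac{1}{5} + \left(-81 + b + b^{2}\right) = - \frac{406}{5} + b + b^{2}$)
$a{\left(\left(-4\right) 1 + 4,-16 \right)} 5 = \left(- \frac{406}{5} + \left(\left(-4\right) 1 + 4\right) + \left(\left(-4\right) 1 + 4\right)^{2}\right) 5 = \left(- \frac{406}{5} + \left(-4 + 4\right) + \left(-4 + 4\right)^{2}\right) 5 = \left(- \frac{406}{5} + 0 + 0^{2}\right) 5 = \left(- \frac{406}{5} + 0 + 0\right) 5 = \left(- \frac{406}{5}\right) 5 = -406$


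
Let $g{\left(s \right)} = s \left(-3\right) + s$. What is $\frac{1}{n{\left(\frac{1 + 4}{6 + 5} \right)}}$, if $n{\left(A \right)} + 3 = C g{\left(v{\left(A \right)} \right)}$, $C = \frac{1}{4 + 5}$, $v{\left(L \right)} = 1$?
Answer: $- \frac{9}{29} \approx -0.31034$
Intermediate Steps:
$g{\left(s \right)} = - 2 s$ ($g{\left(s \right)} = - 3 s + s = - 2 s$)
$C = \frac{1}{9} \approx 0.11111$
$n{\left(A \right)} = - \frac{29}{9}$ ($n{\left(A \right)} = -3 + \frac{\left(-2\right) 1}{9} = -3 + \frac{1}{9} \left(-2\right) = -3 - \frac{2}{9} = - \frac{29}{9}$)
$\frac{1}{n{\left(\frac{1 + 4}{6 + 5} \right)}} = \frac{1}{- \frac{29}{9}} = - \frac{9}{29}$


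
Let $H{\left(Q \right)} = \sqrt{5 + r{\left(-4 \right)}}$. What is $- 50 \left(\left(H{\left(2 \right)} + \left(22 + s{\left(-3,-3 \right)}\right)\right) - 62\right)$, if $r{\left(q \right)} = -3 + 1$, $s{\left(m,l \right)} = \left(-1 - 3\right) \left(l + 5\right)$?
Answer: $2400 - 50 \sqrt{3} \approx 2313.4$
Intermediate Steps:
$s{\left(m,l \right)} = -20 - 4 l$ ($s{\left(m,l \right)} = - 4 \left(5 + l\right) = -20 - 4 l$)
$r{\left(q \right)} = -2$
$H{\left(Q \right)} = \sqrt{3}$ ($H{\left(Q \right)} = \sqrt{5 - 2} = \sqrt{3}$)
$- 50 \left(\left(H{\left(2 \right)} + \left(22 + s{\left(-3,-3 \right)}\right)\right) - 62\right) = - 50 \left(\left(\sqrt{3} + \left(22 - 8\right)\right) - 62\right) = - 50 \left(\left(\sqrt{3} + 14\right) - 62\right) = - 50 \left(\left(14 + \sqrt{3}\right) - 62\right) = - 50 \left(-48 + \sqrt{3}\right) = 2400 - 50 \sqrt{3}$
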